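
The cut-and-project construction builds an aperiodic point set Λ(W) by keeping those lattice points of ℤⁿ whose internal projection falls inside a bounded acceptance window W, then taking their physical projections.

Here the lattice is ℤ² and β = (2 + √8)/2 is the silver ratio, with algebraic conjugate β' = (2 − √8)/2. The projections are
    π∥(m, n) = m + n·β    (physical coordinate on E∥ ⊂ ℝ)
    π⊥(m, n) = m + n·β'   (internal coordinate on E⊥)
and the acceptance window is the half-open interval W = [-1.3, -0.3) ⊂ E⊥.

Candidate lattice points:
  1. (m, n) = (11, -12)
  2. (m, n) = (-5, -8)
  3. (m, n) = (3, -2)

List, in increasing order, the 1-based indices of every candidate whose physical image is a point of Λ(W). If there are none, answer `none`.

β' = (2−√8)/2 ≈ -0.41421.
candidate 1: (m,n)=(11,-12) → π∥ = 11-12·β ≈ -17.97056, π⊥ = 11-12·β' ≈ 15.97056 ∉ [-1.3, -0.3) ⇒ out
candidate 2: (m,n)=(-5,-8) → π∥ = -5-8·β ≈ -24.31371, π⊥ = -5-8·β' ≈ -1.68629 ∉ [-1.3, -0.3) ⇒ out
candidate 3: (m,n)=(3,-2) → π∥ = 3-2·β ≈ -1.82843, π⊥ = 3-2·β' ≈ 3.82843 ∉ [-1.3, -0.3) ⇒ out

none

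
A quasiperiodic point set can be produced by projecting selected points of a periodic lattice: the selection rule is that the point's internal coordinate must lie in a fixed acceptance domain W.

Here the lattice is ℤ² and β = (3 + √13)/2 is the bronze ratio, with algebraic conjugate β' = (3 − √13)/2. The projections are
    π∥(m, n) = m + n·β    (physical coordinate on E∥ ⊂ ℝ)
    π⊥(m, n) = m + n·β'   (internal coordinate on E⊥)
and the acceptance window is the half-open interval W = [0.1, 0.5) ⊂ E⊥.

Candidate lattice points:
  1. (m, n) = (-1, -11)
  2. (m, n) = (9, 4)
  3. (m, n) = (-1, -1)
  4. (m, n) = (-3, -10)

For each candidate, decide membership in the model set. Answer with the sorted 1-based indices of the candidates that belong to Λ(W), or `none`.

β' = (3−√13)/2 ≈ -0.302776.
candidate 1: (m,n)=(-1,-11) → π∥ = -1-11·β ≈ -37.330532, π⊥ = -1-11·β' ≈ 2.330532 ∉ [0.1, 0.5) ⇒ out
candidate 2: (m,n)=(9,4) → π∥ = 9+4·β ≈ 22.211103, π⊥ = 9+4·β' ≈ 7.788897 ∉ [0.1, 0.5) ⇒ out
candidate 3: (m,n)=(-1,-1) → π∥ = -1-1·β ≈ -4.302776, π⊥ = -1-1·β' ≈ -0.697224 ∉ [0.1, 0.5) ⇒ out
candidate 4: (m,n)=(-3,-10) → π∥ = -3-10·β ≈ -36.027756, π⊥ = -3-10·β' ≈ 0.027756 ∉ [0.1, 0.5) ⇒ out

none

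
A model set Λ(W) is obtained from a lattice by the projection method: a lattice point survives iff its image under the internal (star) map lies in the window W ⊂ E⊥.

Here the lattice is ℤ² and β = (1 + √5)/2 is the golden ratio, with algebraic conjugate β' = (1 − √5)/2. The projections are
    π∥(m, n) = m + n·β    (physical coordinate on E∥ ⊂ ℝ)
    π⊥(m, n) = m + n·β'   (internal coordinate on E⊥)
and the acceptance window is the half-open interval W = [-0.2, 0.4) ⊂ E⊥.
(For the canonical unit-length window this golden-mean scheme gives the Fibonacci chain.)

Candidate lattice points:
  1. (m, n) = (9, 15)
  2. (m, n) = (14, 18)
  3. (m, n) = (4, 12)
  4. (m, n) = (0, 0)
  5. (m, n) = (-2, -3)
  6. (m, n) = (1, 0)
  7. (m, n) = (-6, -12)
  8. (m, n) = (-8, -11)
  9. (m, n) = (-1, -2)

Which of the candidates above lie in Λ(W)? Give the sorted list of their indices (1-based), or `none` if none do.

4, 5, 9

β' = (1−√5)/2 ≈ -0.6180.
candidate 1: (m,n)=(9,15) → π∥ = 9+15·β ≈ 33.2705, π⊥ = 9+15·β' ≈ -0.2705 ∉ [-0.2, 0.4) ⇒ out
candidate 2: (m,n)=(14,18) → π∥ = 14+18·β ≈ 43.1246, π⊥ = 14+18·β' ≈ 2.8754 ∉ [-0.2, 0.4) ⇒ out
candidate 3: (m,n)=(4,12) → π∥ = 4+12·β ≈ 23.4164, π⊥ = 4+12·β' ≈ -3.4164 ∉ [-0.2, 0.4) ⇒ out
candidate 4: (m,n)=(0,0) → π∥ = 0+0·β ≈ 0.0000, π⊥ = 0+0·β' ≈ 0.0000 ∈ [-0.2, 0.4) ⇒ IN Λ
candidate 5: (m,n)=(-2,-3) → π∥ = -2-3·β ≈ -6.8541, π⊥ = -2-3·β' ≈ -0.1459 ∈ [-0.2, 0.4) ⇒ IN Λ
candidate 6: (m,n)=(1,0) → π∥ = 1+0·β ≈ 1.0000, π⊥ = 1+0·β' ≈ 1.0000 ∉ [-0.2, 0.4) ⇒ out
candidate 7: (m,n)=(-6,-12) → π∥ = -6-12·β ≈ -25.4164, π⊥ = -6-12·β' ≈ 1.4164 ∉ [-0.2, 0.4) ⇒ out
candidate 8: (m,n)=(-8,-11) → π∥ = -8-11·β ≈ -25.7984, π⊥ = -8-11·β' ≈ -1.2016 ∉ [-0.2, 0.4) ⇒ out
candidate 9: (m,n)=(-1,-2) → π∥ = -1-2·β ≈ -4.2361, π⊥ = -1-2·β' ≈ 0.2361 ∈ [-0.2, 0.4) ⇒ IN Λ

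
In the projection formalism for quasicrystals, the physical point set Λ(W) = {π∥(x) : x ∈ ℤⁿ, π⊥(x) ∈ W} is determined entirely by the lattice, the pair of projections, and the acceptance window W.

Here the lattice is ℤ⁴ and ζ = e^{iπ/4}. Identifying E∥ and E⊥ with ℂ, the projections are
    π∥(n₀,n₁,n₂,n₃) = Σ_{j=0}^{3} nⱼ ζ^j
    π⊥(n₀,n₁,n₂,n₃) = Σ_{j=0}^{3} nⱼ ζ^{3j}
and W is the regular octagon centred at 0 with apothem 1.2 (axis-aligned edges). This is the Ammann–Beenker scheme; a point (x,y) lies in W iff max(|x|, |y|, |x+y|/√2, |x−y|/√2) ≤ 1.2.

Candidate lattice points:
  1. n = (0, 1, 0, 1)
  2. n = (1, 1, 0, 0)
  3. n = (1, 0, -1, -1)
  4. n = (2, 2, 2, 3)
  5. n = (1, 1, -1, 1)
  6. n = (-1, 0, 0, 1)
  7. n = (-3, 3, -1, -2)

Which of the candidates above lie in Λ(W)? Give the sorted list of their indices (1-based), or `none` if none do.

With ζ = e^{iπ/4} the internal vectors are ζ^0,ζ^3,ζ^6,ζ^9.
candidate 1: n = (0, 1, 0, 1) → π⊥ ≈ (+0.000000, +1.414214); max(|x|,|y|,|x±y|/√2) = 1.414214 > 1.2 ⇒ ∉ W
candidate 2: n = (1, 1, 0, 0) → π⊥ ≈ (+0.292893, +0.707107); max(|x|,|y|,|x±y|/√2) = 0.707107 ≤ 1.2 ⇒ ∈ W
candidate 3: n = (1, 0, -1, -1) → π⊥ ≈ (+0.292893, +0.292893); max(|x|,|y|,|x±y|/√2) = 0.414214 ≤ 1.2 ⇒ ∈ W
candidate 4: n = (2, 2, 2, 3) → π⊥ ≈ (+2.707107, +1.535534); max(|x|,|y|,|x±y|/√2) = 3.000000 > 1.2 ⇒ ∉ W
candidate 5: n = (1, 1, -1, 1) → π⊥ ≈ (+1.000000, +2.414214); max(|x|,|y|,|x±y|/√2) = 2.414214 > 1.2 ⇒ ∉ W
candidate 6: n = (-1, 0, 0, 1) → π⊥ ≈ (-0.292893, +0.707107); max(|x|,|y|,|x±y|/√2) = 0.707107 ≤ 1.2 ⇒ ∈ W
candidate 7: n = (-3, 3, -1, -2) → π⊥ ≈ (-6.535534, +1.707107); max(|x|,|y|,|x±y|/√2) = 6.535534 > 1.2 ⇒ ∉ W

2, 3, 6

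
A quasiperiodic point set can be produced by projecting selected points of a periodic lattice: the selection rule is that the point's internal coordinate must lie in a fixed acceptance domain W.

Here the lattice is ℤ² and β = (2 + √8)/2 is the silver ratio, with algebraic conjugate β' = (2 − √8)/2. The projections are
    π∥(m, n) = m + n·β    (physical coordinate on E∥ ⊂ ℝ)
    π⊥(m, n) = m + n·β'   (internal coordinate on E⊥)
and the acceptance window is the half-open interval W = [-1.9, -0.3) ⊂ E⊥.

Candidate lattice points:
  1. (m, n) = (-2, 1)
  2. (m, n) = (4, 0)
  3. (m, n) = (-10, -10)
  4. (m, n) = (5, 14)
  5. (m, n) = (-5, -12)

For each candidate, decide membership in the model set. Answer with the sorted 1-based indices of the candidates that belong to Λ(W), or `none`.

4

Compute β' = (2−√8)/2 = -0.41421, so π⊥(m,n) = m -0.41421·n.
[1] lift (-2,1): star map gives -2.41421; window check -1.9 ≤ -2.41421 < -0.3 is false → out
[2] lift (4,0): star map gives 4.00000; window check -1.9 ≤ 4.00000 < -0.3 is false → out
[3] lift (-10,-10): star map gives -5.85786; window check -1.9 ≤ -5.85786 < -0.3 is false → out
[4] lift (5,14): star map gives -0.79899; window check -1.9 ≤ -0.79899 < -0.3 is true → IN Λ
[5] lift (-5,-12): star map gives -0.02944; window check -1.9 ≤ -0.02944 < -0.3 is false → out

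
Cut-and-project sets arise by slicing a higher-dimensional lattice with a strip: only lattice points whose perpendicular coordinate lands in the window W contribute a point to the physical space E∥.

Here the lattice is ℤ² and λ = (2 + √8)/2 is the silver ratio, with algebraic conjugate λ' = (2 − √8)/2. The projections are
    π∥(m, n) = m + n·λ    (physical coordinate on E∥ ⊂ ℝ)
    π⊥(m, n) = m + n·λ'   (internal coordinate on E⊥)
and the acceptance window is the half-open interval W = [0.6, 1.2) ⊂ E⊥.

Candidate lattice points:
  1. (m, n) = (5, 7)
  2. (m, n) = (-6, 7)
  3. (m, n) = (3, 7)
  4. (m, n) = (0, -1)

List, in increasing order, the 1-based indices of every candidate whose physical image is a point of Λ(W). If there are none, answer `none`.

none

λ' = (2−√8)/2 ≈ -0.414214.
candidate 1: (m,n)=(5,7) → π∥ = 5+7·λ ≈ 21.899495, π⊥ = 5+7·λ' ≈ 2.100505 ∉ [0.6, 1.2) ⇒ out
candidate 2: (m,n)=(-6,7) → π∥ = -6+7·λ ≈ 10.899495, π⊥ = -6+7·λ' ≈ -8.899495 ∉ [0.6, 1.2) ⇒ out
candidate 3: (m,n)=(3,7) → π∥ = 3+7·λ ≈ 19.899495, π⊥ = 3+7·λ' ≈ 0.100505 ∉ [0.6, 1.2) ⇒ out
candidate 4: (m,n)=(0,-1) → π∥ = 0-1·λ ≈ -2.414214, π⊥ = 0-1·λ' ≈ 0.414214 ∉ [0.6, 1.2) ⇒ out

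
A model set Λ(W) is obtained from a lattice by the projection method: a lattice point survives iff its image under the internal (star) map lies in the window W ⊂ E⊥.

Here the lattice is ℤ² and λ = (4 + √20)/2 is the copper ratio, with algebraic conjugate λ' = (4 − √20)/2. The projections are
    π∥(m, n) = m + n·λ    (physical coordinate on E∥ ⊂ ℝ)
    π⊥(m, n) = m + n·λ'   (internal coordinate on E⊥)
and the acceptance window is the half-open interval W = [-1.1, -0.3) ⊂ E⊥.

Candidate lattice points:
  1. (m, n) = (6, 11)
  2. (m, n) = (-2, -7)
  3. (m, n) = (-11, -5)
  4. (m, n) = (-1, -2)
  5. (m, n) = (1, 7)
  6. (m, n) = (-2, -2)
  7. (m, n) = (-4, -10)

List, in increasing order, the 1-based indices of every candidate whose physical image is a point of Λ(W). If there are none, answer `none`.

Compute λ' = (4−√20)/2 = -0.236068, so π⊥(m,n) = m -0.236068·n.
candidate 1: (m,n)=(6,11) → π∥ = 6+11·λ ≈ 52.596748, π⊥ = 6+11·λ' ≈ 3.403252 ∉ [-1.1, -0.3) ⇒ out
candidate 2: (m,n)=(-2,-7) → π∥ = -2-7·λ ≈ -31.652476, π⊥ = -2-7·λ' ≈ -0.347524 ∈ [-1.1, -0.3) ⇒ IN Λ
candidate 3: (m,n)=(-11,-5) → π∥ = -11-5·λ ≈ -32.180340, π⊥ = -11-5·λ' ≈ -9.819660 ∉ [-1.1, -0.3) ⇒ out
candidate 4: (m,n)=(-1,-2) → π∥ = -1-2·λ ≈ -9.472136, π⊥ = -1-2·λ' ≈ -0.527864 ∈ [-1.1, -0.3) ⇒ IN Λ
candidate 5: (m,n)=(1,7) → π∥ = 1+7·λ ≈ 30.652476, π⊥ = 1+7·λ' ≈ -0.652476 ∈ [-1.1, -0.3) ⇒ IN Λ
candidate 6: (m,n)=(-2,-2) → π∥ = -2-2·λ ≈ -10.472136, π⊥ = -2-2·λ' ≈ -1.527864 ∉ [-1.1, -0.3) ⇒ out
candidate 7: (m,n)=(-4,-10) → π∥ = -4-10·λ ≈ -46.360680, π⊥ = -4-10·λ' ≈ -1.639320 ∉ [-1.1, -0.3) ⇒ out

2, 4, 5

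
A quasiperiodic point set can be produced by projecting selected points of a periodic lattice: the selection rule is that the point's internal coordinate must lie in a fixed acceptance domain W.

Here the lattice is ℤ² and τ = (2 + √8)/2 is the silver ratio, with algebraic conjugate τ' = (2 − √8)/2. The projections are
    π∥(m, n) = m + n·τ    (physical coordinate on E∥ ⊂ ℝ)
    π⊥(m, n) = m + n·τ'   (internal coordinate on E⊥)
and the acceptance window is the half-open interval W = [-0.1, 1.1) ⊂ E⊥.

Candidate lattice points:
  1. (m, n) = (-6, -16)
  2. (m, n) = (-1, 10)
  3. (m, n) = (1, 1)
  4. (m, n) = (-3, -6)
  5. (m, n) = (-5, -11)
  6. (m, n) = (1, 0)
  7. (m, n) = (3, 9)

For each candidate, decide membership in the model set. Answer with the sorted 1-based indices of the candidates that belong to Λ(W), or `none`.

τ' = (2−√8)/2 ≈ -0.414214.
#1 (-6,-16): internal coord -6 + (-16)·τ' = +0.627417; +0.627417 ∈ [-0.1, 1.1) → IN Λ
#2 (-1,10): internal coord -1 + (10)·τ' = -5.142136; -5.142136 ∉ [-0.1, 1.1) → out
#3 (1,1): internal coord 1 + (1)·τ' = +0.585786; +0.585786 ∈ [-0.1, 1.1) → IN Λ
#4 (-3,-6): internal coord -3 + (-6)·τ' = -0.514719; -0.514719 ∉ [-0.1, 1.1) → out
#5 (-5,-11): internal coord -5 + (-11)·τ' = -0.443651; -0.443651 ∉ [-0.1, 1.1) → out
#6 (1,0): internal coord 1 + (0)·τ' = +1.000000; +1.000000 ∈ [-0.1, 1.1) → IN Λ
#7 (3,9): internal coord 3 + (9)·τ' = -0.727922; -0.727922 ∉ [-0.1, 1.1) → out

1, 3, 6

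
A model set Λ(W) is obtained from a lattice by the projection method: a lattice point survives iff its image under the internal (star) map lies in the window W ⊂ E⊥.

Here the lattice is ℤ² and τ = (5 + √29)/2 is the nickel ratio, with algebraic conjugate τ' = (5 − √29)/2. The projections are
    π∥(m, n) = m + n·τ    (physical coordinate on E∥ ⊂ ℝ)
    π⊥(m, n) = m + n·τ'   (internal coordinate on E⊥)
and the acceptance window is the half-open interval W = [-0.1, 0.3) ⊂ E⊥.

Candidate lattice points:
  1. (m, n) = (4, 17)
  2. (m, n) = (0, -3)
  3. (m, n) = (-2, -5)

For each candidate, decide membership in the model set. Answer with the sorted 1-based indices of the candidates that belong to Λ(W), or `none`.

Compute τ' = (5−√29)/2 = -0.192582, so π⊥(m,n) = m -0.192582·n.
[1] lift (4,17): star map gives 0.726099; window check -0.1 ≤ 0.726099 < 0.3 is false → out
[2] lift (0,-3): star map gives 0.577747; window check -0.1 ≤ 0.577747 < 0.3 is false → out
[3] lift (-2,-5): star map gives -1.037088; window check -0.1 ≤ -1.037088 < 0.3 is false → out

none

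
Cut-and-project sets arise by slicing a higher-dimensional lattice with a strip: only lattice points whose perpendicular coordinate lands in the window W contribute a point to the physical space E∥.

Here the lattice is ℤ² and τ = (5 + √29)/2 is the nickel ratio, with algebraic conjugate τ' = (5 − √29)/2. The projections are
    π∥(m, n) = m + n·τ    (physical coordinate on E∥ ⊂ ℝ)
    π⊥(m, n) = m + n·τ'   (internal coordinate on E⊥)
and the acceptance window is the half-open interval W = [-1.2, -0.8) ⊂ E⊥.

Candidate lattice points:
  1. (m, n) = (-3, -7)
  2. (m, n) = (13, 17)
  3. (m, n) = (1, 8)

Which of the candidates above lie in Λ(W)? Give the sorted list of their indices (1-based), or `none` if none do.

none

Compute τ' = (5−√29)/2 = -0.19258, so π⊥(m,n) = m -0.19258·n.
[1] lift (-3,-7): star map gives -1.65192; window check -1.2 ≤ -1.65192 < -0.8 is false → out
[2] lift (13,17): star map gives 9.72610; window check -1.2 ≤ 9.72610 < -0.8 is false → out
[3] lift (1,8): star map gives -0.54066; window check -1.2 ≤ -0.54066 < -0.8 is false → out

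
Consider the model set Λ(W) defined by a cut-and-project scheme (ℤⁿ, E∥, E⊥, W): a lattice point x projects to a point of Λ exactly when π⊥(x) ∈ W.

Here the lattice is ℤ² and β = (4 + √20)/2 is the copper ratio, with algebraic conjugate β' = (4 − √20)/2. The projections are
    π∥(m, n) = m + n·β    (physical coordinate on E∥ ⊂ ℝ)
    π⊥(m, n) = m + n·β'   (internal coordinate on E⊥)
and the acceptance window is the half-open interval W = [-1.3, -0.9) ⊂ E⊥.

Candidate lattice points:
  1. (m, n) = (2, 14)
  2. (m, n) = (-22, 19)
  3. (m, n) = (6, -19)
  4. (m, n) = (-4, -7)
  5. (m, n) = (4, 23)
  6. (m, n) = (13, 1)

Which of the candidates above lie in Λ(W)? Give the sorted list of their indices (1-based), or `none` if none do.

Numerically β ≈ 4.236068 and β' = −1/β ≈ -0.236068.
#1 (2,14): internal coord 2 + (14)·β' = -1.304952; -1.304952 ∉ [-1.3, -0.9) → out
#2 (-22,19): internal coord -22 + (19)·β' = -26.485292; -26.485292 ∉ [-1.3, -0.9) → out
#3 (6,-19): internal coord 6 + (-19)·β' = +10.485292; +10.485292 ∉ [-1.3, -0.9) → out
#4 (-4,-7): internal coord -4 + (-7)·β' = -2.347524; -2.347524 ∉ [-1.3, -0.9) → out
#5 (4,23): internal coord 4 + (23)·β' = -1.429563; -1.429563 ∉ [-1.3, -0.9) → out
#6 (13,1): internal coord 13 + (1)·β' = +12.763932; +12.763932 ∉ [-1.3, -0.9) → out

none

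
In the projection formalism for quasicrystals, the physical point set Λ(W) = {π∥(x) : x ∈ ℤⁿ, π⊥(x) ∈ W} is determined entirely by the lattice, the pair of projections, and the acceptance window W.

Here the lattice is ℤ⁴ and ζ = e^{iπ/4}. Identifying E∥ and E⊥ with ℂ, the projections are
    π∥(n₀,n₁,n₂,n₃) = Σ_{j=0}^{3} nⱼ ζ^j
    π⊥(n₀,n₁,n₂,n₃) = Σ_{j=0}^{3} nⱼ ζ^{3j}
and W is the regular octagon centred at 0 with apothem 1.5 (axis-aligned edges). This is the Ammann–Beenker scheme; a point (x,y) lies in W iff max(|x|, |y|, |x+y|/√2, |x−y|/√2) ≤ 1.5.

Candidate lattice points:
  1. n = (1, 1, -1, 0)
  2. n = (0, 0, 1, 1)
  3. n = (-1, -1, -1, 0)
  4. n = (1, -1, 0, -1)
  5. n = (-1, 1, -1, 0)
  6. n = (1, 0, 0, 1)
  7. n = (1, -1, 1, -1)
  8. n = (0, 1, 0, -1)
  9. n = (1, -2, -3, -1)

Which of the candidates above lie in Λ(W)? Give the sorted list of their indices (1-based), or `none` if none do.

2, 3, 8

π⊥(n) = n₀ + n₁ζ³ + n₂ζ⁶ + n₃ζ⁹ where ζ = e^{iπ/4}.
#1 (1, 1, -1, 0): internal (0.2929, 1.7071); octagon support 1.7071 vs apothem 1.5 → ∉ W
#2 (0, 0, 1, 1): internal (0.7071, -0.2929); octagon support 0.7071 vs apothem 1.5 → ∈ W
#3 (-1, -1, -1, 0): internal (-0.2929, 0.2929); octagon support 0.4142 vs apothem 1.5 → ∈ W
#4 (1, -1, 0, -1): internal (1.0000, -1.4142); octagon support 1.7071 vs apothem 1.5 → ∉ W
#5 (-1, 1, -1, 0): internal (-1.7071, 1.7071); octagon support 2.4142 vs apothem 1.5 → ∉ W
#6 (1, 0, 0, 1): internal (1.7071, 0.7071); octagon support 1.7071 vs apothem 1.5 → ∉ W
#7 (1, -1, 1, -1): internal (1.0000, -2.4142); octagon support 2.4142 vs apothem 1.5 → ∉ W
#8 (0, 1, 0, -1): internal (-1.4142, 0.0000); octagon support 1.4142 vs apothem 1.5 → ∈ W
#9 (1, -2, -3, -1): internal (1.7071, 0.8787); octagon support 1.8284 vs apothem 1.5 → ∉ W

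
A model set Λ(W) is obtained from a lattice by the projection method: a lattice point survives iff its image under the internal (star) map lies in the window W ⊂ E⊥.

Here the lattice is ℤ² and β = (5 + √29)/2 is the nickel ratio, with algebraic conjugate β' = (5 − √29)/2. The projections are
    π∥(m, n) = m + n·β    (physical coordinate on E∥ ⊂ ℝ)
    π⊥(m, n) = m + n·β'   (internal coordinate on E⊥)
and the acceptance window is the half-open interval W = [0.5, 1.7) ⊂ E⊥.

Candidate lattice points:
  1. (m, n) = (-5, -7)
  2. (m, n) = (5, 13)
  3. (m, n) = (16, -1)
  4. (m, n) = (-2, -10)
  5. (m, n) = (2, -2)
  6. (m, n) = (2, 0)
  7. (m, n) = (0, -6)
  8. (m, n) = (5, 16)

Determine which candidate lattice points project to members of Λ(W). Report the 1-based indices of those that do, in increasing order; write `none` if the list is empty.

7

Compute β' = (5−√29)/2 = -0.1926, so π⊥(m,n) = m -0.1926·n.
#1 (-5,-7): internal coord -5 + (-7)·β' = -3.6519; -3.6519 ∉ [0.5, 1.7) → out
#2 (5,13): internal coord 5 + (13)·β' = +2.4964; +2.4964 ∉ [0.5, 1.7) → out
#3 (16,-1): internal coord 16 + (-1)·β' = +16.1926; +16.1926 ∉ [0.5, 1.7) → out
#4 (-2,-10): internal coord -2 + (-10)·β' = -0.0742; -0.0742 ∉ [0.5, 1.7) → out
#5 (2,-2): internal coord 2 + (-2)·β' = +2.3852; +2.3852 ∉ [0.5, 1.7) → out
#6 (2,0): internal coord 2 + (0)·β' = +2.0000; +2.0000 ∉ [0.5, 1.7) → out
#7 (0,-6): internal coord 0 + (-6)·β' = +1.1555; +1.1555 ∈ [0.5, 1.7) → IN Λ
#8 (5,16): internal coord 5 + (16)·β' = +1.9187; +1.9187 ∉ [0.5, 1.7) → out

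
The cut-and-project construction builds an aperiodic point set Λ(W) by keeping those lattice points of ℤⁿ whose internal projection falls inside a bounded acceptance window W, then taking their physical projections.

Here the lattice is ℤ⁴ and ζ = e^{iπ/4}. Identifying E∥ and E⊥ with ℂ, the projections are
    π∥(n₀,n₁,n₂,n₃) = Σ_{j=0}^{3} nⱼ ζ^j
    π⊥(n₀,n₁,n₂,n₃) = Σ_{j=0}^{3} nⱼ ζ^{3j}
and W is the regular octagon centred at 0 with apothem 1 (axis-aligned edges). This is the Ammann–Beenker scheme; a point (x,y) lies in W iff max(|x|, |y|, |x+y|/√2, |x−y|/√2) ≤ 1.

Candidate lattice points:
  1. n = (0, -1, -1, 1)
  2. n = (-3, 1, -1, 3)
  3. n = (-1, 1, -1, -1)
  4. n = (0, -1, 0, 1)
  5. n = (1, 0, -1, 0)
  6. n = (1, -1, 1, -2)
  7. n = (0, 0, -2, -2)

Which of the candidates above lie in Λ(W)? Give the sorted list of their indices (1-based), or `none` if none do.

none

Internal map: ζ^{3j} for j=0..3 gives (1,0), (−√2/2,√2/2), (0,−1), (√2/2,√2/2).
candidate 1: n = (0, -1, -1, 1) → π⊥ ≈ (+1.41421, +1.00000); max(|x|,|y|,|x±y|/√2) = 1.70711 > 1 ⇒ ∉ W
candidate 2: n = (-3, 1, -1, 3) → π⊥ ≈ (-1.58579, +3.82843); max(|x|,|y|,|x±y|/√2) = 3.82843 > 1 ⇒ ∉ W
candidate 3: n = (-1, 1, -1, -1) → π⊥ ≈ (-2.41421, +1.00000); max(|x|,|y|,|x±y|/√2) = 2.41421 > 1 ⇒ ∉ W
candidate 4: n = (0, -1, 0, 1) → π⊥ ≈ (+1.41421, +0.00000); max(|x|,|y|,|x±y|/√2) = 1.41421 > 1 ⇒ ∉ W
candidate 5: n = (1, 0, -1, 0) → π⊥ ≈ (+1.00000, +1.00000); max(|x|,|y|,|x±y|/√2) = 1.41421 > 1 ⇒ ∉ W
candidate 6: n = (1, -1, 1, -2) → π⊥ ≈ (+0.29289, -3.12132); max(|x|,|y|,|x±y|/√2) = 3.12132 > 1 ⇒ ∉ W
candidate 7: n = (0, 0, -2, -2) → π⊥ ≈ (-1.41421, +0.58579); max(|x|,|y|,|x±y|/√2) = 1.41421 > 1 ⇒ ∉ W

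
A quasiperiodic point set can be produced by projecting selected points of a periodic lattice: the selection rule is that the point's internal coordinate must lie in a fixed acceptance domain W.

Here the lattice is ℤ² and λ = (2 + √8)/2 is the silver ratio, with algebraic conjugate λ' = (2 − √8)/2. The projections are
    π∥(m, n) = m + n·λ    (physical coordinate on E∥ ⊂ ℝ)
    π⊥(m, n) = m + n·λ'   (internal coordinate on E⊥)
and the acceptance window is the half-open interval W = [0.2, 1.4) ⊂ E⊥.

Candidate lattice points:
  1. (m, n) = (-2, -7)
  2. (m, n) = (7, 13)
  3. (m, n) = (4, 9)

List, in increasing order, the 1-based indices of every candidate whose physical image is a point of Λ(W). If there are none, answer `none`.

λ' = (2−√8)/2 ≈ -0.4142.
candidate 1: (m,n)=(-2,-7) → π∥ = -2-7·λ ≈ -18.8995, π⊥ = -2-7·λ' ≈ 0.8995 ∈ [0.2, 1.4) ⇒ IN Λ
candidate 2: (m,n)=(7,13) → π∥ = 7+13·λ ≈ 38.3848, π⊥ = 7+13·λ' ≈ 1.6152 ∉ [0.2, 1.4) ⇒ out
candidate 3: (m,n)=(4,9) → π∥ = 4+9·λ ≈ 25.7279, π⊥ = 4+9·λ' ≈ 0.2721 ∈ [0.2, 1.4) ⇒ IN Λ

1, 3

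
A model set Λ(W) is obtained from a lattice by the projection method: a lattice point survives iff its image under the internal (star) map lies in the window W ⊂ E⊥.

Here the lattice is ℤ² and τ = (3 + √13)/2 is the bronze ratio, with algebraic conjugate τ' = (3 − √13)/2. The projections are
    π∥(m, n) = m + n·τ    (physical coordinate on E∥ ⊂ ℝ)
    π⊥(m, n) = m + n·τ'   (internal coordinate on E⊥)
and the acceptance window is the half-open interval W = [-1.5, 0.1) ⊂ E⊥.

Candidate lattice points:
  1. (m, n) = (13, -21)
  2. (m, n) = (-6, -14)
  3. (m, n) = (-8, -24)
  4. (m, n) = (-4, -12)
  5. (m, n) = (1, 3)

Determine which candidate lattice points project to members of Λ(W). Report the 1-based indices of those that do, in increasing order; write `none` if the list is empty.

Numerically τ ≈ 3.30278 and τ' = −1/τ ≈ -0.30278.
#1 (13,-21): internal coord 13 + (-21)·τ' = +19.35829; +19.35829 ∉ [-1.5, 0.1) → out
#2 (-6,-14): internal coord -6 + (-14)·τ' = -1.76114; -1.76114 ∉ [-1.5, 0.1) → out
#3 (-8,-24): internal coord -8 + (-24)·τ' = -0.73338; -0.73338 ∈ [-1.5, 0.1) → IN Λ
#4 (-4,-12): internal coord -4 + (-12)·τ' = -0.36669; -0.36669 ∈ [-1.5, 0.1) → IN Λ
#5 (1,3): internal coord 1 + (3)·τ' = +0.09167; +0.09167 ∈ [-1.5, 0.1) → IN Λ

3, 4, 5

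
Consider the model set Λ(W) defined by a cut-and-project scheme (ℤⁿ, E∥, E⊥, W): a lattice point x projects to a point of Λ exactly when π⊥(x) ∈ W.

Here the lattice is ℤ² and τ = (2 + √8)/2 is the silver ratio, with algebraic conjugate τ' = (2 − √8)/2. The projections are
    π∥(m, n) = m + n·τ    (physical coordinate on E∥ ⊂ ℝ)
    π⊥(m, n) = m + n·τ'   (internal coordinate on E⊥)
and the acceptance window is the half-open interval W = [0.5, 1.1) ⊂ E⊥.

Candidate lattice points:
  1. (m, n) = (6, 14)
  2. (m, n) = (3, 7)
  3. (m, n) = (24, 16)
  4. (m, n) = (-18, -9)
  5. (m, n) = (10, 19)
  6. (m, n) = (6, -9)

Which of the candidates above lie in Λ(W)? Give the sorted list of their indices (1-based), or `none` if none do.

Numerically τ ≈ 2.41421 and τ' = −1/τ ≈ -0.41421.
#1 (6,14): internal coord 6 + (14)·τ' = +0.20101; +0.20101 ∉ [0.5, 1.1) → out
#2 (3,7): internal coord 3 + (7)·τ' = +0.10051; +0.10051 ∉ [0.5, 1.1) → out
#3 (24,16): internal coord 24 + (16)·τ' = +17.37258; +17.37258 ∉ [0.5, 1.1) → out
#4 (-18,-9): internal coord -18 + (-9)·τ' = -14.27208; -14.27208 ∉ [0.5, 1.1) → out
#5 (10,19): internal coord 10 + (19)·τ' = +2.12994; +2.12994 ∉ [0.5, 1.1) → out
#6 (6,-9): internal coord 6 + (-9)·τ' = +9.72792; +9.72792 ∉ [0.5, 1.1) → out

none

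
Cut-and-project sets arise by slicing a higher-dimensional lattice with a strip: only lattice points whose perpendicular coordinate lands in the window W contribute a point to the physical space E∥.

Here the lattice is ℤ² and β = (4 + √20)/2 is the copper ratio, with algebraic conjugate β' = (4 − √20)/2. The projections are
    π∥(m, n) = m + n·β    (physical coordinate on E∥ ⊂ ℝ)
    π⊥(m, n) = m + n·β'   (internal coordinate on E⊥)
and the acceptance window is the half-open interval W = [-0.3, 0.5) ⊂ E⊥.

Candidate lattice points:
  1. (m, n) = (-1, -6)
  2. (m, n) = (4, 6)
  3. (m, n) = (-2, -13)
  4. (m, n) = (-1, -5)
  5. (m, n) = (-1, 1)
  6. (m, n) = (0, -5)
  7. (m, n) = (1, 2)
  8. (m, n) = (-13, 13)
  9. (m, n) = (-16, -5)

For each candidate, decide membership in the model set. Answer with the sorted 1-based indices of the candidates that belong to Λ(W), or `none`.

1, 4

β' = (4−√20)/2 ≈ -0.23607.
[1] lift (-1,-6): star map gives 0.41641; window check -0.3 ≤ 0.41641 < 0.5 is true → IN Λ
[2] lift (4,6): star map gives 2.58359; window check -0.3 ≤ 2.58359 < 0.5 is false → out
[3] lift (-2,-13): star map gives 1.06888; window check -0.3 ≤ 1.06888 < 0.5 is false → out
[4] lift (-1,-5): star map gives 0.18034; window check -0.3 ≤ 0.18034 < 0.5 is true → IN Λ
[5] lift (-1,1): star map gives -1.23607; window check -0.3 ≤ -1.23607 < 0.5 is false → out
[6] lift (0,-5): star map gives 1.18034; window check -0.3 ≤ 1.18034 < 0.5 is false → out
[7] lift (1,2): star map gives 0.52786; window check -0.3 ≤ 0.52786 < 0.5 is false → out
[8] lift (-13,13): star map gives -16.06888; window check -0.3 ≤ -16.06888 < 0.5 is false → out
[9] lift (-16,-5): star map gives -14.81966; window check -0.3 ≤ -14.81966 < 0.5 is false → out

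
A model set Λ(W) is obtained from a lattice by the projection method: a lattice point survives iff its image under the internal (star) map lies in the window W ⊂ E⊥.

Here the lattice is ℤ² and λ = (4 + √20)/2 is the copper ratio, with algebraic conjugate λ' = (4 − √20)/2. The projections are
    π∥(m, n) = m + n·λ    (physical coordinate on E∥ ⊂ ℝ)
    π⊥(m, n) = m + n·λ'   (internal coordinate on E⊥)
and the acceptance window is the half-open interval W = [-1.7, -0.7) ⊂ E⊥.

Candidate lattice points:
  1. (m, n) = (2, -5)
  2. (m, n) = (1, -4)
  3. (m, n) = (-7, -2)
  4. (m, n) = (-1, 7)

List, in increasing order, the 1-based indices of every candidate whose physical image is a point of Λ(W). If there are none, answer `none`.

none

λ' = (4−√20)/2 ≈ -0.2361.
candidate 1: (m,n)=(2,-5) → π∥ = 2-5·λ ≈ -19.1803, π⊥ = 2-5·λ' ≈ 3.1803 ∉ [-1.7, -0.7) ⇒ out
candidate 2: (m,n)=(1,-4) → π∥ = 1-4·λ ≈ -15.9443, π⊥ = 1-4·λ' ≈ 1.9443 ∉ [-1.7, -0.7) ⇒ out
candidate 3: (m,n)=(-7,-2) → π∥ = -7-2·λ ≈ -15.4721, π⊥ = -7-2·λ' ≈ -6.5279 ∉ [-1.7, -0.7) ⇒ out
candidate 4: (m,n)=(-1,7) → π∥ = -1+7·λ ≈ 28.6525, π⊥ = -1+7·λ' ≈ -2.6525 ∉ [-1.7, -0.7) ⇒ out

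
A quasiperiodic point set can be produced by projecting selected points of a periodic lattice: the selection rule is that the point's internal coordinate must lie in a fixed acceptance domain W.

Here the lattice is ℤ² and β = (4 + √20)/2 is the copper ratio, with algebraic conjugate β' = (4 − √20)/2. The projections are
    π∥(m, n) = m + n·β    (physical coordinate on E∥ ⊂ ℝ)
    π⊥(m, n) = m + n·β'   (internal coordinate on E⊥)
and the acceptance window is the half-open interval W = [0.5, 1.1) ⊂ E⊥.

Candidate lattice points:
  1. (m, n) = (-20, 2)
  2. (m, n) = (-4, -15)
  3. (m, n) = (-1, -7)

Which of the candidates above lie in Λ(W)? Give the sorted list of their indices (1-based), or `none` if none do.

β' = (4−√20)/2 ≈ -0.2361.
#1 (-20,2): internal coord -20 + (2)·β' = -20.4721; -20.4721 ∉ [0.5, 1.1) → out
#2 (-4,-15): internal coord -4 + (-15)·β' = -0.4590; -0.4590 ∉ [0.5, 1.1) → out
#3 (-1,-7): internal coord -1 + (-7)·β' = +0.6525; +0.6525 ∈ [0.5, 1.1) → IN Λ

3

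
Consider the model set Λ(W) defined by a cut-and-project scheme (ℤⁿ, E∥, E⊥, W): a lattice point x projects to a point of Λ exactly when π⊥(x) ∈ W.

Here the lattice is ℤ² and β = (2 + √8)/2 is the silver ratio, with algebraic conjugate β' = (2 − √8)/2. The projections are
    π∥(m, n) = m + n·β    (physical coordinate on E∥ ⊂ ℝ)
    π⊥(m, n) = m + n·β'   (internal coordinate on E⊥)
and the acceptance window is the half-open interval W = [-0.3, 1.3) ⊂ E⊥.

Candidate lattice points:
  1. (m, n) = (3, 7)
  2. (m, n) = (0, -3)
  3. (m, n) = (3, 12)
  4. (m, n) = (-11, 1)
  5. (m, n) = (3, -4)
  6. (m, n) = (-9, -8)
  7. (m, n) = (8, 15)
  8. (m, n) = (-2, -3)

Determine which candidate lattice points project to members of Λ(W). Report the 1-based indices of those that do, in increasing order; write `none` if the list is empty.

β' = (2−√8)/2 ≈ -0.414214.
candidate 1: (m,n)=(3,7) → π∥ = 3+7·β ≈ 19.899495, π⊥ = 3+7·β' ≈ 0.100505 ∈ [-0.3, 1.3) ⇒ IN Λ
candidate 2: (m,n)=(0,-3) → π∥ = 0-3·β ≈ -7.242641, π⊥ = 0-3·β' ≈ 1.242641 ∈ [-0.3, 1.3) ⇒ IN Λ
candidate 3: (m,n)=(3,12) → π∥ = 3+12·β ≈ 31.970563, π⊥ = 3+12·β' ≈ -1.970563 ∉ [-0.3, 1.3) ⇒ out
candidate 4: (m,n)=(-11,1) → π∥ = -11+1·β ≈ -8.585786, π⊥ = -11+1·β' ≈ -11.414214 ∉ [-0.3, 1.3) ⇒ out
candidate 5: (m,n)=(3,-4) → π∥ = 3-4·β ≈ -6.656854, π⊥ = 3-4·β' ≈ 4.656854 ∉ [-0.3, 1.3) ⇒ out
candidate 6: (m,n)=(-9,-8) → π∥ = -9-8·β ≈ -28.313708, π⊥ = -9-8·β' ≈ -5.686292 ∉ [-0.3, 1.3) ⇒ out
candidate 7: (m,n)=(8,15) → π∥ = 8+15·β ≈ 44.213203, π⊥ = 8+15·β' ≈ 1.786797 ∉ [-0.3, 1.3) ⇒ out
candidate 8: (m,n)=(-2,-3) → π∥ = -2-3·β ≈ -9.242641, π⊥ = -2-3·β' ≈ -0.757359 ∉ [-0.3, 1.3) ⇒ out

1, 2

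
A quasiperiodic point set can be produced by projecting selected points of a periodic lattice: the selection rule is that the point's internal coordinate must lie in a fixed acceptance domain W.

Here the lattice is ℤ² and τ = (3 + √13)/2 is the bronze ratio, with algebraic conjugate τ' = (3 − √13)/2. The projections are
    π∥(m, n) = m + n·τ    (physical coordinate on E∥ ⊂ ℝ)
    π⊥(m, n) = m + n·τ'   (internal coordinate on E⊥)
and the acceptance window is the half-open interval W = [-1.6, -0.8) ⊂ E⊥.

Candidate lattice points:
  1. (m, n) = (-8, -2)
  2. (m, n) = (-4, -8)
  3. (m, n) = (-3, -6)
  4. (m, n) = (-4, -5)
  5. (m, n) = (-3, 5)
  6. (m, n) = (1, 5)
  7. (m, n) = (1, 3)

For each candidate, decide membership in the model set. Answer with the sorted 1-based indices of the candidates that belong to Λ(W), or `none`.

2, 3

Numerically τ ≈ 3.30278 and τ' = −1/τ ≈ -0.30278.
[1] lift (-8,-2): star map gives -7.39445; window check -1.6 ≤ -7.39445 < -0.8 is false → out
[2] lift (-4,-8): star map gives -1.57779; window check -1.6 ≤ -1.57779 < -0.8 is true → IN Λ
[3] lift (-3,-6): star map gives -1.18335; window check -1.6 ≤ -1.18335 < -0.8 is true → IN Λ
[4] lift (-4,-5): star map gives -2.48612; window check -1.6 ≤ -2.48612 < -0.8 is false → out
[5] lift (-3,5): star map gives -4.51388; window check -1.6 ≤ -4.51388 < -0.8 is false → out
[6] lift (1,5): star map gives -0.51388; window check -1.6 ≤ -0.51388 < -0.8 is false → out
[7] lift (1,3): star map gives 0.09167; window check -1.6 ≤ 0.09167 < -0.8 is false → out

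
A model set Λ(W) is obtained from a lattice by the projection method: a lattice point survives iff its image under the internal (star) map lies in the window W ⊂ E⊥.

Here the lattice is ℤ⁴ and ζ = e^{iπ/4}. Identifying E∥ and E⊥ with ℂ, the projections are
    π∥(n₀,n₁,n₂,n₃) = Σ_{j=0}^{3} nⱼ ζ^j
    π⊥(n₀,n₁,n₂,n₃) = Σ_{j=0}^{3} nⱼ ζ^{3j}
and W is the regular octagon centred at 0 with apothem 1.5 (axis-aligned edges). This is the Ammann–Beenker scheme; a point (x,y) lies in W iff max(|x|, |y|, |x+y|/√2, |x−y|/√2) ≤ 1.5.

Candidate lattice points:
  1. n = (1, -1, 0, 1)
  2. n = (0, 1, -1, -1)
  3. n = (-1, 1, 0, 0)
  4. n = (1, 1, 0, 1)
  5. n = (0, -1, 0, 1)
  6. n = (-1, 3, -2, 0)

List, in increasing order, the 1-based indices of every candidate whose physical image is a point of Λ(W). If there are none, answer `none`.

π⊥(n) = n₀ + n₁ζ³ + n₂ζ⁶ + n₃ζ⁹ where ζ = e^{iπ/4}.
#1 (1, -1, 0, 1): internal (2.4142, 0.0000); octagon support 2.4142 vs apothem 1.5 → ∉ W
#2 (0, 1, -1, -1): internal (-1.4142, 1.0000); octagon support 1.7071 vs apothem 1.5 → ∉ W
#3 (-1, 1, 0, 0): internal (-1.7071, 0.7071); octagon support 1.7071 vs apothem 1.5 → ∉ W
#4 (1, 1, 0, 1): internal (1.0000, 1.4142); octagon support 1.7071 vs apothem 1.5 → ∉ W
#5 (0, -1, 0, 1): internal (1.4142, 0.0000); octagon support 1.4142 vs apothem 1.5 → ∈ W
#6 (-1, 3, -2, 0): internal (-3.1213, 4.1213); octagon support 5.1213 vs apothem 1.5 → ∉ W

5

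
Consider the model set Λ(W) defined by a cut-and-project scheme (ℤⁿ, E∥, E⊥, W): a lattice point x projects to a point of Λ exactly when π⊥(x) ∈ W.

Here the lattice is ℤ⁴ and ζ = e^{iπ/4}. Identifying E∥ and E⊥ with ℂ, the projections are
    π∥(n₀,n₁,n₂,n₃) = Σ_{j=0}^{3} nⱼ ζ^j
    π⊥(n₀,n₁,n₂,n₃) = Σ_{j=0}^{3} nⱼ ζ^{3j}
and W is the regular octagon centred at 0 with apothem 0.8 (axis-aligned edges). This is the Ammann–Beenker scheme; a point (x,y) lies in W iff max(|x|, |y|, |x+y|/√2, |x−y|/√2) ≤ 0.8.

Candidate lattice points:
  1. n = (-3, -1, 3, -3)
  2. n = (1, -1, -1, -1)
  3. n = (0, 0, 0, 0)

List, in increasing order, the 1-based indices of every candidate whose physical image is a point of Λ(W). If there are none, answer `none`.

3

With ζ = e^{iπ/4} the internal vectors are ζ^0,ζ^3,ζ^6,ζ^9.
#1 (-3, -1, 3, -3): internal (-4.414214, -5.828427); octagon support 7.242641 vs apothem 0.8 → ∉ W
#2 (1, -1, -1, -1): internal (1.000000, -0.414214); octagon support 1.000000 vs apothem 0.8 → ∉ W
#3 (0, 0, 0, 0): internal (0.000000, 0.000000); octagon support 0.000000 vs apothem 0.8 → ∈ W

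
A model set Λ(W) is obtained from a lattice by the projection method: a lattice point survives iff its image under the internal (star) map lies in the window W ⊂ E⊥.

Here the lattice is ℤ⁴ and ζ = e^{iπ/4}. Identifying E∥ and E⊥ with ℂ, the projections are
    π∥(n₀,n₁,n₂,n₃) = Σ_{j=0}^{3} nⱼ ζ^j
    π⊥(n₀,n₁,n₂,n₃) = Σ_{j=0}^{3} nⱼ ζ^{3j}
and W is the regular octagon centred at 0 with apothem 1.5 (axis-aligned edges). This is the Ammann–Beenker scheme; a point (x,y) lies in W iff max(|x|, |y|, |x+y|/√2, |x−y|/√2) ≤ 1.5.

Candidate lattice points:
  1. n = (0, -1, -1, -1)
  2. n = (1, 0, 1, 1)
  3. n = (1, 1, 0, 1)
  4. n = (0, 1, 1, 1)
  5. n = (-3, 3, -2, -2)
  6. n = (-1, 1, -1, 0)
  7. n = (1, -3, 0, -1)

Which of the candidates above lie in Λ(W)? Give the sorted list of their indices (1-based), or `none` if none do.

With ζ = e^{iπ/4} the internal vectors are ζ^0,ζ^3,ζ^6,ζ^9.
#1 (0, -1, -1, -1): internal (0.0000, -0.4142); octagon support 0.4142 vs apothem 1.5 → ∈ W
#2 (1, 0, 1, 1): internal (1.7071, -0.2929); octagon support 1.7071 vs apothem 1.5 → ∉ W
#3 (1, 1, 0, 1): internal (1.0000, 1.4142); octagon support 1.7071 vs apothem 1.5 → ∉ W
#4 (0, 1, 1, 1): internal (0.0000, 0.4142); octagon support 0.4142 vs apothem 1.5 → ∈ W
#5 (-3, 3, -2, -2): internal (-6.5355, 2.7071); octagon support 6.5355 vs apothem 1.5 → ∉ W
#6 (-1, 1, -1, 0): internal (-1.7071, 1.7071); octagon support 2.4142 vs apothem 1.5 → ∉ W
#7 (1, -3, 0, -1): internal (2.4142, -2.8284); octagon support 3.7071 vs apothem 1.5 → ∉ W

1, 4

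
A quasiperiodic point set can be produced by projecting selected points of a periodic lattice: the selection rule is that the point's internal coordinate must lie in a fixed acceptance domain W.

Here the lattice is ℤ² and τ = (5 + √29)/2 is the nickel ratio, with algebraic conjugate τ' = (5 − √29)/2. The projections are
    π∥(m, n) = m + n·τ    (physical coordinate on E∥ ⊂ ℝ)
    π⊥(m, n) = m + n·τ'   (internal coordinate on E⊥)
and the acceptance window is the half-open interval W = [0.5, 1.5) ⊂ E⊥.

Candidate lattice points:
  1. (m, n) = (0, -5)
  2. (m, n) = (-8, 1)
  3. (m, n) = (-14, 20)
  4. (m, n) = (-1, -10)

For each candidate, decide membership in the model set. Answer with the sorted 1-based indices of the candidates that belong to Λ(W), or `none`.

Numerically τ ≈ 5.1926 and τ' = −1/τ ≈ -0.1926.
[1] lift (0,-5): star map gives 0.9629; window check 0.5 ≤ 0.9629 < 1.5 is true → IN Λ
[2] lift (-8,1): star map gives -8.1926; window check 0.5 ≤ -8.1926 < 1.5 is false → out
[3] lift (-14,20): star map gives -17.8516; window check 0.5 ≤ -17.8516 < 1.5 is false → out
[4] lift (-1,-10): star map gives 0.9258; window check 0.5 ≤ 0.9258 < 1.5 is true → IN Λ

1, 4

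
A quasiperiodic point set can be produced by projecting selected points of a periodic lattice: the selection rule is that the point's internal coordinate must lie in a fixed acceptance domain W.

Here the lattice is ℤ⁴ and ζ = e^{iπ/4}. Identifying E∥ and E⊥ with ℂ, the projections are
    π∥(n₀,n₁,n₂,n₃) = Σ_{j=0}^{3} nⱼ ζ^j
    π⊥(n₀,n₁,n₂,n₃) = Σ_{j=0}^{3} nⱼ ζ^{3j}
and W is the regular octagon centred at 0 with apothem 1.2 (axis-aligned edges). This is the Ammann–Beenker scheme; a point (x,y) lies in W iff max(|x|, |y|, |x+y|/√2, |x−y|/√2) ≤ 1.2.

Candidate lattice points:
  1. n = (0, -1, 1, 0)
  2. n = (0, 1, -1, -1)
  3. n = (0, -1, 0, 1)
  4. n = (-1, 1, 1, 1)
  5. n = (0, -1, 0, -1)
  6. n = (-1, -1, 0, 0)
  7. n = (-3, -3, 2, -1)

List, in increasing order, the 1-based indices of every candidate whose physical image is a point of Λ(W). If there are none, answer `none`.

π⊥(n) = n₀ + n₁ζ³ + n₂ζ⁶ + n₃ζ⁹ where ζ = e^{iπ/4}.
candidate 1: n = (0, -1, 1, 0) → π⊥ ≈ (+0.7071, -1.7071); max(|x|,|y|,|x±y|/√2) = 1.7071 > 1.2 ⇒ ∉ W
candidate 2: n = (0, 1, -1, -1) → π⊥ ≈ (-1.4142, +1.0000); max(|x|,|y|,|x±y|/√2) = 1.7071 > 1.2 ⇒ ∉ W
candidate 3: n = (0, -1, 0, 1) → π⊥ ≈ (+1.4142, +0.0000); max(|x|,|y|,|x±y|/√2) = 1.4142 > 1.2 ⇒ ∉ W
candidate 4: n = (-1, 1, 1, 1) → π⊥ ≈ (-1.0000, +0.4142); max(|x|,|y|,|x±y|/√2) = 1.0000 ≤ 1.2 ⇒ ∈ W
candidate 5: n = (0, -1, 0, -1) → π⊥ ≈ (+0.0000, -1.4142); max(|x|,|y|,|x±y|/√2) = 1.4142 > 1.2 ⇒ ∉ W
candidate 6: n = (-1, -1, 0, 0) → π⊥ ≈ (-0.2929, -0.7071); max(|x|,|y|,|x±y|/√2) = 0.7071 ≤ 1.2 ⇒ ∈ W
candidate 7: n = (-3, -3, 2, -1) → π⊥ ≈ (-1.5858, -4.8284); max(|x|,|y|,|x±y|/√2) = 4.8284 > 1.2 ⇒ ∉ W

4, 6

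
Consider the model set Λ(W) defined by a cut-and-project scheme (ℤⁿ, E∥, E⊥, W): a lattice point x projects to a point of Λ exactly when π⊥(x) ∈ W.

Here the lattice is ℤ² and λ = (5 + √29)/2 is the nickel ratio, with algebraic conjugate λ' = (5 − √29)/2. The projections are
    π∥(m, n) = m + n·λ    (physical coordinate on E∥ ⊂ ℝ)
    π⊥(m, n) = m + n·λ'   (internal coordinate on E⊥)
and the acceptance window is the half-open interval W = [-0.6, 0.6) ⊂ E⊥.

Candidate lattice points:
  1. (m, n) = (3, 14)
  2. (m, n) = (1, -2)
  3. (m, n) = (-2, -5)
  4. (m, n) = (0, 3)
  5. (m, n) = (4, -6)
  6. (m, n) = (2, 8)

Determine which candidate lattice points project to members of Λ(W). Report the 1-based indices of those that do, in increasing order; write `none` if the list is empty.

1, 4, 6

Numerically λ ≈ 5.192582 and λ' = −1/λ ≈ -0.192582.
#1 (3,14): internal coord 3 + (14)·λ' = +0.303846; +0.303846 ∈ [-0.6, 0.6) → IN Λ
#2 (1,-2): internal coord 1 + (-2)·λ' = +1.385165; +1.385165 ∉ [-0.6, 0.6) → out
#3 (-2,-5): internal coord -2 + (-5)·λ' = -1.037088; -1.037088 ∉ [-0.6, 0.6) → out
#4 (0,3): internal coord 0 + (3)·λ' = -0.577747; -0.577747 ∈ [-0.6, 0.6) → IN Λ
#5 (4,-6): internal coord 4 + (-6)·λ' = +5.155494; +5.155494 ∉ [-0.6, 0.6) → out
#6 (2,8): internal coord 2 + (8)·λ' = +0.459341; +0.459341 ∈ [-0.6, 0.6) → IN Λ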